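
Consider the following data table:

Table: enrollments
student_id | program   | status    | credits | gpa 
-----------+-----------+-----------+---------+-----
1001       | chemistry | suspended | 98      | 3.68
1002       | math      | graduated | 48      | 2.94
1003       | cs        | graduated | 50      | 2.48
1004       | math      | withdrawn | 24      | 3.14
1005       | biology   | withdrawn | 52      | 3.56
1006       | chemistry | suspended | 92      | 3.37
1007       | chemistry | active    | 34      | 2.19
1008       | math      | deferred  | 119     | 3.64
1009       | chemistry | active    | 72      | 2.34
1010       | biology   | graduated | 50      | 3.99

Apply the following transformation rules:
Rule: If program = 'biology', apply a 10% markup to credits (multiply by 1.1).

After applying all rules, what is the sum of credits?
649.2

Step 1: Records with program = 'biology' have total credits = 102
Step 2: Apply multiplier: 102 × 1.1 = 112.2
Step 3: Other records total: 537
Step 4: Final sum = 112.2 + 537 = 649.2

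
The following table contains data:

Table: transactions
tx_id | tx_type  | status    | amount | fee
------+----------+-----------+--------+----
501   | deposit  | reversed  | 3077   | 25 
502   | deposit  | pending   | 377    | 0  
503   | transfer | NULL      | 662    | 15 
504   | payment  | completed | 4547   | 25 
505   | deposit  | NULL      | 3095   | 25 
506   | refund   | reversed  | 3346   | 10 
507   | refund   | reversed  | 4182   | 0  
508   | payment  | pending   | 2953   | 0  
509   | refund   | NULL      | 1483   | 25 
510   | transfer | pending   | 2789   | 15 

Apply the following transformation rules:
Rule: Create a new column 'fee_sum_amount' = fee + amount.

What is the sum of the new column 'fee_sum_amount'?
26651

Step 1: For each record, compute fee + amount
Example calculations:
  25 + 3077 = 3102
  0 + 377 = 377
  15 + 662 = 677
  ...
Step 2: Sum all derived values
Step 3: Total = 26651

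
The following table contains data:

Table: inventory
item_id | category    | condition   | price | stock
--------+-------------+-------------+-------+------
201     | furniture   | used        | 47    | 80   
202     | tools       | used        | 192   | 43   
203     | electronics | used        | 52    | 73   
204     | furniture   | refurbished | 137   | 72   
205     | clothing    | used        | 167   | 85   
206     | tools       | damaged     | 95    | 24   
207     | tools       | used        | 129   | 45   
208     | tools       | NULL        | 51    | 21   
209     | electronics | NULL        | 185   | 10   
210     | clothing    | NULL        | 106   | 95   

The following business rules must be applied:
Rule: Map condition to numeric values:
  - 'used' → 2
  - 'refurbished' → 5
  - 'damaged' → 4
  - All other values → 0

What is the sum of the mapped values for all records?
19

Step 1: Apply mapping to each record
Step 2: Count by status:
  'used': 5 records × 2 = 10
  'refurbished': 1 records × 5 = 5
  'damaged': 1 records × 4 = 4
Step 3: Sum all mapped values = 19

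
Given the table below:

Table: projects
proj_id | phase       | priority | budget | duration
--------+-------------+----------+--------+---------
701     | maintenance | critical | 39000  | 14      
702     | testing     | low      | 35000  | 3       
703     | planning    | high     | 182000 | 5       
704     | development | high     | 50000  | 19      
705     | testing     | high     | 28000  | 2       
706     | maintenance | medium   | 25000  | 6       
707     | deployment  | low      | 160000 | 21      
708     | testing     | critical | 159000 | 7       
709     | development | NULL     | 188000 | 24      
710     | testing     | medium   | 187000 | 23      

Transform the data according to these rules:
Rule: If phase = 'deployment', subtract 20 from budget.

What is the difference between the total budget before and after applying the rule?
20

Step 1: Original sum of budget = 1053000
Step 2: 1 records have phase = 'deployment'
Step 3: Each affected record changes by -20
Step 4: Total change = 1 × -20 = -20
Step 5: New sum = 1053000 + -20 = 1052980
Step 6: Difference = |1052980 - 1053000| = 20
        (Sum decreased by 20)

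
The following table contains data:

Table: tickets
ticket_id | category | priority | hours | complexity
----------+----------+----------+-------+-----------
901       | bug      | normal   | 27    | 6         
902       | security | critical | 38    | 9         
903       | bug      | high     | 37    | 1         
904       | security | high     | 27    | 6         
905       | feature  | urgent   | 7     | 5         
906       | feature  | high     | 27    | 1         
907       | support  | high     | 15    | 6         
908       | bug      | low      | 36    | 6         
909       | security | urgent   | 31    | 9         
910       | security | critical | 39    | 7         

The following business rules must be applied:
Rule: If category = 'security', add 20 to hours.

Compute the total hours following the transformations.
364

Step 1: Count records where category = 'security': 4
Step 2: Total bonus added: 4 × 20 = 80
Step 3: Original sum of hours: 284
Step 4: Final sum = 284 + 80 = 364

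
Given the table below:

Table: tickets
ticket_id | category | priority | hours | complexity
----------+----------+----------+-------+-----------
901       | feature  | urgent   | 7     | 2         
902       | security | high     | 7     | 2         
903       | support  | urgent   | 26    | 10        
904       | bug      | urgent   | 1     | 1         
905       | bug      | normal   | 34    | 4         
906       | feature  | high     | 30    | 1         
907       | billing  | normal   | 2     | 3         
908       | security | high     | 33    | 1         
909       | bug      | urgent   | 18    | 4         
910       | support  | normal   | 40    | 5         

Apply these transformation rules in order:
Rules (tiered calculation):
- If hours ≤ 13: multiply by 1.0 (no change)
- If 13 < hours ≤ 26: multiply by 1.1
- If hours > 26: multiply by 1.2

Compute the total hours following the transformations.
229.8

Step 1: Tier 1 (hours ≤ 13): 4 records, sum = 17 × 1.0 = 17.0
Step 2: Tier 2 (13 < hours ≤ 26): 2 records, sum = 44 × 1.1 = 48.4
Step 3: Tier 3 (hours > 26): 4 records, sum = 137 × 1.2 = 164.4
Step 4: Final sum = 17.0 + 48.4 + 164.4 = 229.8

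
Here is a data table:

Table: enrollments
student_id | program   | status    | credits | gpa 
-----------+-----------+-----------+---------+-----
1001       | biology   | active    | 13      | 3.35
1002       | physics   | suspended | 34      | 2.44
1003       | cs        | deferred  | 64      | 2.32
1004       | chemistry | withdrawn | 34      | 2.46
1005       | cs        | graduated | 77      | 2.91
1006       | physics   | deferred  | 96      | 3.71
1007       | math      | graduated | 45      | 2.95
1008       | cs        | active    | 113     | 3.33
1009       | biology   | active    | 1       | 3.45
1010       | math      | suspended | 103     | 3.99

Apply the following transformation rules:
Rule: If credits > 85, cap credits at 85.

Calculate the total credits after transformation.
523

Step 1: 3 records have credits > 85
Step 2: These records originally summed to 312
Step 3: After capping: 3 × 85 = 255
Step 4: Unaffected records sum: 268
Step 5: Final sum = 255 + 268 = 523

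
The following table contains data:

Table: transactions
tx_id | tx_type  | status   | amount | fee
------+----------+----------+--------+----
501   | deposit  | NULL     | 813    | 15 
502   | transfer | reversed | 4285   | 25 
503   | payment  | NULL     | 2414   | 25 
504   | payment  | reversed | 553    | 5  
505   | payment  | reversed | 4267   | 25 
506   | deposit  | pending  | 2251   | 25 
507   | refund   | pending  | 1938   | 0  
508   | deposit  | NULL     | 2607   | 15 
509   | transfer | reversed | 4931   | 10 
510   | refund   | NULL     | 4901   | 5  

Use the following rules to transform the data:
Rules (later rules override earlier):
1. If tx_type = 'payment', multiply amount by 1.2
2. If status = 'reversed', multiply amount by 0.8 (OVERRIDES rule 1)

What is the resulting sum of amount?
26635.6

Step 1: Rule 2 takes priority for records with status = 'reversed'
  - 4 records: 14036 × 0.8 = 11228.8
Step 2: Rule 1 applies to remaining records with tx_type = 'payment'
  - 1 records: 2414 × 1.2 = 2896.8
Step 3: Other records unchanged: 12510
Step 4: Final sum = 11228.8 + 2896.8 + 12510 = 26635.6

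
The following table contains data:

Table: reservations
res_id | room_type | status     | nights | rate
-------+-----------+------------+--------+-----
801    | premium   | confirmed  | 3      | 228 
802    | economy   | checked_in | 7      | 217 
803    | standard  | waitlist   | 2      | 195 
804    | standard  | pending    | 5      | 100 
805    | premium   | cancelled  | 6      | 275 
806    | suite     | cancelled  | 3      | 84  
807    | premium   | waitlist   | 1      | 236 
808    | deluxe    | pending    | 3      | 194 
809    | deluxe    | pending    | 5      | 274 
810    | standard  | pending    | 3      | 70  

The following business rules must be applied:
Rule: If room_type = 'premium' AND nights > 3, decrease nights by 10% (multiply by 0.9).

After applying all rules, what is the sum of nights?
37.4

Step 1: Find records where room_type = 'premium' AND nights > 3
Step 2: 1 records match, summing to 6
Step 3: After multiplier: 6 × 0.9 = 5.4
Step 4: Unaffected records sum: 32
Step 5: Final sum = 5.4 + 32 = 37.4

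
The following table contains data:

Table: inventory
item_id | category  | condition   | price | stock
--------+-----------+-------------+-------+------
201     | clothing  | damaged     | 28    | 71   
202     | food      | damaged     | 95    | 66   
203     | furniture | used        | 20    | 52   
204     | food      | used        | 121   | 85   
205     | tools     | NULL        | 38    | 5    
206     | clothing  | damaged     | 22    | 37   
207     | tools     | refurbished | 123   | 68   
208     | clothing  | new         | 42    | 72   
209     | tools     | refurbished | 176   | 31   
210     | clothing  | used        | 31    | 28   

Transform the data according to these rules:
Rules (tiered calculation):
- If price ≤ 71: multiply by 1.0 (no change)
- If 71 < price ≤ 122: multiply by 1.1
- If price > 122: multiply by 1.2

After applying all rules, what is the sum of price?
777.4

Step 1: Tier 1 (price ≤ 71): 6 records, sum = 181 × 1.0 = 181.0
Step 2: Tier 2 (71 < price ≤ 122): 2 records, sum = 216 × 1.1 = 237.6
Step 3: Tier 3 (price > 122): 2 records, sum = 299 × 1.2 = 358.8
Step 4: Final sum = 181.0 + 237.6 + 358.8 = 777.4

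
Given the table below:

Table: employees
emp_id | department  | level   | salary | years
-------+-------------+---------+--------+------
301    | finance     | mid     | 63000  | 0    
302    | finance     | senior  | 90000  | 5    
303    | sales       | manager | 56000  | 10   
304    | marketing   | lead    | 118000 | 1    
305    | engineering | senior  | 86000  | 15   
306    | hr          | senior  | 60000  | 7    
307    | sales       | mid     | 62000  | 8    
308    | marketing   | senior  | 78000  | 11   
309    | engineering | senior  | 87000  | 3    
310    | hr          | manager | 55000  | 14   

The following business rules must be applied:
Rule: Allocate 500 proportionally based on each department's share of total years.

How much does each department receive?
engineering: 121.62, finance: 33.78, hr: 141.89, marketing: 81.08, sales: 121.62

Step 1: Calculate total years = 74
Step 2: Calculate each department's proportion:
  engineering: 18/74 = 24.32% → 121.62
  finance: 5/74 = 6.76% → 33.78
  hr: 21/74 = 28.38% → 141.89
  marketing: 12/74 = 16.22% → 81.08
  sales: 18/74 = 24.32% → 121.62
Step 3: Verify: sum of allocations ≈ 500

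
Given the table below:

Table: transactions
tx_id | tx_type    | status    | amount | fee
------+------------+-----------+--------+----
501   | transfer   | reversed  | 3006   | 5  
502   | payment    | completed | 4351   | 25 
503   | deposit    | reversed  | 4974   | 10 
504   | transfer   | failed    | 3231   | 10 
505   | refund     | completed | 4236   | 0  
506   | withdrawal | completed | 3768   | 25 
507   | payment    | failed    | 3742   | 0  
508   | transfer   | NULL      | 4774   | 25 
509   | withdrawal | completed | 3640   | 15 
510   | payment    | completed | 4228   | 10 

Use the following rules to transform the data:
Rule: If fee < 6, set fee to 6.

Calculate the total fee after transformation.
138

Step 1: 3 records have fee < 6
Step 2: These records originally summed to 5
Step 3: After setting to minimum: 3 × 6 = 18
Step 4: Unaffected records sum: 120
Step 5: Final sum = 18 + 120 = 138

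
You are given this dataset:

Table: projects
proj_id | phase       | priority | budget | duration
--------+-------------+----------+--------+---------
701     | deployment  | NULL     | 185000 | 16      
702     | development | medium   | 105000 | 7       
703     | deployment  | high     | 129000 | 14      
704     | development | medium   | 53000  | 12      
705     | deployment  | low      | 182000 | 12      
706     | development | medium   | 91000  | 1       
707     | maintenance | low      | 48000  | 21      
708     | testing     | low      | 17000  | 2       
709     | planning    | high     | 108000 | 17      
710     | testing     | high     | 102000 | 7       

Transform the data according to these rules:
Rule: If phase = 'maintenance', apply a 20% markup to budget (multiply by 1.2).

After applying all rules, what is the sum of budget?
1029600.0

Step 1: Records with phase = 'maintenance' have total budget = 48000
Step 2: Apply multiplier: 48000 × 1.2 = 57600.0
Step 3: Other records total: 972000
Step 4: Final sum = 57600.0 + 972000 = 1029600.0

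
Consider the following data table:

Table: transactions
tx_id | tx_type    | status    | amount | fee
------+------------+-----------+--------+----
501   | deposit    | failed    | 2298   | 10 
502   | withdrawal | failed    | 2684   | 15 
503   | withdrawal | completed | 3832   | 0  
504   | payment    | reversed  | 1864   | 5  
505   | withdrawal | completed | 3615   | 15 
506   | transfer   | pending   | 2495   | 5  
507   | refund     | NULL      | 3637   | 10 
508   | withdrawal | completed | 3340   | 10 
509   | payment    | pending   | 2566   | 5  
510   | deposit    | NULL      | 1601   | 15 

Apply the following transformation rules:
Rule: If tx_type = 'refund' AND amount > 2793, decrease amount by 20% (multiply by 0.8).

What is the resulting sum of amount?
27204.6

Step 1: Find records where tx_type = 'refund' AND amount > 2793
Step 2: 1 records match, summing to 3637
Step 3: After multiplier: 3637 × 0.8 = 2909.6
Step 4: Unaffected records sum: 24295
Step 5: Final sum = 2909.6 + 24295 = 27204.6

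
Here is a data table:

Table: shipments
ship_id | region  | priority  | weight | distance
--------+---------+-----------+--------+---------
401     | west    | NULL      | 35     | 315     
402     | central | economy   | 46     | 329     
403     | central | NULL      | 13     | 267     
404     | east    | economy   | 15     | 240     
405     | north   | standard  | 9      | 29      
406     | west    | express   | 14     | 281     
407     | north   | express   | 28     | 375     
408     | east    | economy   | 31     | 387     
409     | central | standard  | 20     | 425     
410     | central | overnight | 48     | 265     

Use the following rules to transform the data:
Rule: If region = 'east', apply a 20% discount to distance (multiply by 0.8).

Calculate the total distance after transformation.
2787.6

Step 1: Records with region = 'east' have total distance = 627
Step 2: Apply multiplier: 627 × 0.8 = 501.6
Step 3: Other records total: 2286
Step 4: Final sum = 501.6 + 2286 = 2787.6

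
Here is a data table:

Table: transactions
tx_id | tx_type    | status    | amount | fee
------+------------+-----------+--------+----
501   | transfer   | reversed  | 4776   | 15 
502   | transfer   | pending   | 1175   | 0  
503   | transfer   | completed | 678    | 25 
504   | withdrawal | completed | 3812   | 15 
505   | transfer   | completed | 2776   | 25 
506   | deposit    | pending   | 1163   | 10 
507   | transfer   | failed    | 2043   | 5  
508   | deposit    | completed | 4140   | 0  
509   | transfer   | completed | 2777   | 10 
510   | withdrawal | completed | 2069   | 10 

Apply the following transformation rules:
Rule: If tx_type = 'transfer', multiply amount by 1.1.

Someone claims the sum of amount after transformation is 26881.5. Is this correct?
No, the correct result is 26831.5.

Step 1: Calculate the correct sum after transformation
Step 2: Apply multiplier 1.1 to records where tx_type = 'transfer'
Step 3: Correct result = 26831.5
Step 4: Claimed result = 26881.5
Step 5: 26831.5 ≠ 26881.5
Conclusion: The claimed result is incorrect. The correct answer is 26831.5.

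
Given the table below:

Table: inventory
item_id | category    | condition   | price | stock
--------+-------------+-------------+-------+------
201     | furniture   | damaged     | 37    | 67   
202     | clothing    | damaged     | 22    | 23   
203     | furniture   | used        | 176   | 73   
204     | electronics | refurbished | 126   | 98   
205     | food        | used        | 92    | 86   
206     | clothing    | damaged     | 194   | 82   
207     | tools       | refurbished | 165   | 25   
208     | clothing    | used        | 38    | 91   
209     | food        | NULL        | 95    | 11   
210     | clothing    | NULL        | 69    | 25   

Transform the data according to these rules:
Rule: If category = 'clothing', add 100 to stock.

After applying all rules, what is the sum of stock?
981

Step 1: Count records where category = 'clothing': 4
Step 2: Total bonus added: 4 × 100 = 400
Step 3: Original sum of stock: 581
Step 4: Final sum = 581 + 400 = 981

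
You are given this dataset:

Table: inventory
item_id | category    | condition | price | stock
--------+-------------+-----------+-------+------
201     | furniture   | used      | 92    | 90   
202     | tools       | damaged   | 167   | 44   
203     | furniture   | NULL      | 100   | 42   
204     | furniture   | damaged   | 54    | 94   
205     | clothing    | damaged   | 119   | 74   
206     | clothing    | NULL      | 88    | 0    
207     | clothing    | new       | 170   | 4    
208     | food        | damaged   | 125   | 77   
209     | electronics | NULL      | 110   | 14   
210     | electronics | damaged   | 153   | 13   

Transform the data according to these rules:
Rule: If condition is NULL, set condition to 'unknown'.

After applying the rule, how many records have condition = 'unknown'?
3

Step 1: Count records where condition IS NULL
Step 2: Found 3 records with NULL condition
Step 3: These records will have condition set to 'unknown'
Step 4: Records already having condition = 'unknown': 0
Step 5: Answer: 3 + 0 = 3 records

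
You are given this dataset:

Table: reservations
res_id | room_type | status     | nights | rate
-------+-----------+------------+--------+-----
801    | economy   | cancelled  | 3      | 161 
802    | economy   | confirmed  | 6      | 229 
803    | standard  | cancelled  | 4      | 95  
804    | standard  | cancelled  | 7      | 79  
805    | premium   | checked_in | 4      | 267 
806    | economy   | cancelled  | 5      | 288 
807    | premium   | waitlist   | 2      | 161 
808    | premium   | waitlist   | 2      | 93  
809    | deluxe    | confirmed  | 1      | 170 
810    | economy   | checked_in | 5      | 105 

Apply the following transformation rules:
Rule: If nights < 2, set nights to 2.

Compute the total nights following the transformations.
40

Step 1: 1 records have nights < 2
Step 2: These records originally summed to 1
Step 3: After setting to minimum: 1 × 2 = 2
Step 4: Unaffected records sum: 38
Step 5: Final sum = 2 + 38 = 40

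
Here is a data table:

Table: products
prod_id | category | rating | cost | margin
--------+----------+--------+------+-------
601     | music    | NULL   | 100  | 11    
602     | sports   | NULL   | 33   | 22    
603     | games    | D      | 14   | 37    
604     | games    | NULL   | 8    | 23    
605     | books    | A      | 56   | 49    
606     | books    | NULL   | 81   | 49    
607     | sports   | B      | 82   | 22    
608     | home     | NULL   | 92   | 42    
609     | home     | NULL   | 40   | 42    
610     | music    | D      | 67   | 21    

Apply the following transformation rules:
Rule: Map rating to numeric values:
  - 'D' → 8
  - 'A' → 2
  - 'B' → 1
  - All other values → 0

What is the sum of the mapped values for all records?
19

Step 1: Apply mapping to each record
Step 2: Count by status:
  'D': 2 records × 8 = 16
  'A': 1 records × 2 = 2
  'B': 1 records × 1 = 1
Step 3: Sum all mapped values = 19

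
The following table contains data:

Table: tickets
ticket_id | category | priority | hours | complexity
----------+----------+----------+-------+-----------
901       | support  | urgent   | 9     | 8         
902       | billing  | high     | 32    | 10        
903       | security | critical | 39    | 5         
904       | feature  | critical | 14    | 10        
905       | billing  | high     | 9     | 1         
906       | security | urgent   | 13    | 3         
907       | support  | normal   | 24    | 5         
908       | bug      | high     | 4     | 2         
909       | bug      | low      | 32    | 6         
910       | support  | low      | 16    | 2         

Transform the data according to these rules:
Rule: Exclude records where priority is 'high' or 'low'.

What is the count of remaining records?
5

Step 1: Count records to exclude
  - 3 (high) + 2 (low) = 5 records
Step 2: Total records: 10
Step 3: Remaining = 10 - 5 = 5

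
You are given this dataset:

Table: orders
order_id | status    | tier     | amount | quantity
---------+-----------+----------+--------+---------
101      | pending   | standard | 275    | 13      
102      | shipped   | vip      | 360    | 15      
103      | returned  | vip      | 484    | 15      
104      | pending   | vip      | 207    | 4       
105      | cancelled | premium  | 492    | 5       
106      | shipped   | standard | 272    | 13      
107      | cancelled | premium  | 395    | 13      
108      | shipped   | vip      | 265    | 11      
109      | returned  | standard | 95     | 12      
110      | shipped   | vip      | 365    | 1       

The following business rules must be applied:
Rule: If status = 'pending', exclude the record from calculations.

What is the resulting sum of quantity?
85

Step 1: Identify records where status = 'pending'
Step 2: The excluded records sum to 17
Step 3: Original total quantity = 102
Step 4: Remaining total = 102 - 17 = 85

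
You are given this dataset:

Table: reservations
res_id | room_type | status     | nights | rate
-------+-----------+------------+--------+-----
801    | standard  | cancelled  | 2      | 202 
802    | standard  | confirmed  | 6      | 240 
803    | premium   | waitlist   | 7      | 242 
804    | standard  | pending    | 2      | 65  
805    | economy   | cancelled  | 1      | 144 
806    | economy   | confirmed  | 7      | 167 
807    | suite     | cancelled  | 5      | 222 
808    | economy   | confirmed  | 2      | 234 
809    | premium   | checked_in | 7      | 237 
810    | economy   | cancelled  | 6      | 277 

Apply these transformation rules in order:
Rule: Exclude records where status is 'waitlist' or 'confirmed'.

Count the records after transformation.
6

Step 1: Count records to exclude
  - 1 (waitlist) + 3 (confirmed) = 4 records
Step 2: Total records: 10
Step 3: Remaining = 10 - 4 = 6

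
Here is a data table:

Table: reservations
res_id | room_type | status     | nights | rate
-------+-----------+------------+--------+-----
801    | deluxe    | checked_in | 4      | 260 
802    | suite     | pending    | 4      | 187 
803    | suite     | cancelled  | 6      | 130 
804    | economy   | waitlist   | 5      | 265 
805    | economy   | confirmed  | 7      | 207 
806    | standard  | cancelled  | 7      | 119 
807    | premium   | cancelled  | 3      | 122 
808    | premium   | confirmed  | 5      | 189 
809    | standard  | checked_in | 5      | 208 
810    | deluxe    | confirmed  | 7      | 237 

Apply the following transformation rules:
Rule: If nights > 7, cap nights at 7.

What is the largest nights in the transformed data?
7

Step 1: Original maximum nights = 7
Step 2: Check cap of 7 against maximum
Step 3: No records exceed the cap (max 7 <= cap 7), so no capping applies
Step 4: Maximum after transformation = 7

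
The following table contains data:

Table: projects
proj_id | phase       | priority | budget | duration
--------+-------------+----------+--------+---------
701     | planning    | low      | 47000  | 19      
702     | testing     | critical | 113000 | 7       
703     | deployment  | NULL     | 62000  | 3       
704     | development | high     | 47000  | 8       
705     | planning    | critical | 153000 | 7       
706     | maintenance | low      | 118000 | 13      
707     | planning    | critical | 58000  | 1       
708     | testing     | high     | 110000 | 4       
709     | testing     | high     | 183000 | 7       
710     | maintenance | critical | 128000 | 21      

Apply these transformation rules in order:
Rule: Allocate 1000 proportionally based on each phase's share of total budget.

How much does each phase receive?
deployment: 60.84, development: 46.12, maintenance: 241.41, planning: 253.19, testing: 398.43

Step 1: Calculate total budget = 1019000
Step 2: Calculate each phase's proportion:
  deployment: 62000/1019000 = 6.08% → 60.84
  development: 47000/1019000 = 4.61% → 46.12
  maintenance: 246000/1019000 = 24.14% → 241.41
  planning: 258000/1019000 = 25.32% → 253.19
  testing: 406000/1019000 = 39.84% → 398.43
Step 3: Verify: sum of allocations ≈ 1000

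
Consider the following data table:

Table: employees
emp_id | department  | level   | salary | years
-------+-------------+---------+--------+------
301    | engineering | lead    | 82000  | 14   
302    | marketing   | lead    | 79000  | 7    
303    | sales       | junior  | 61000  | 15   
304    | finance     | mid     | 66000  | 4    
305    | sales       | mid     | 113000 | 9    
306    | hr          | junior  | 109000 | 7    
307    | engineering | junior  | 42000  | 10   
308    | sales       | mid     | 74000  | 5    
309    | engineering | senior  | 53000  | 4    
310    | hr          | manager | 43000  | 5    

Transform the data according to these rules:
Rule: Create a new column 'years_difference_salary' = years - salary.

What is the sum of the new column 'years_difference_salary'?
-721920

Step 1: For each record, compute years - salary
Example calculations:
  14 - 82000 = -81986
  7 - 79000 = -78993
  15 - 61000 = -60985
  ...
Step 2: Sum all derived values
Step 3: Total = -721920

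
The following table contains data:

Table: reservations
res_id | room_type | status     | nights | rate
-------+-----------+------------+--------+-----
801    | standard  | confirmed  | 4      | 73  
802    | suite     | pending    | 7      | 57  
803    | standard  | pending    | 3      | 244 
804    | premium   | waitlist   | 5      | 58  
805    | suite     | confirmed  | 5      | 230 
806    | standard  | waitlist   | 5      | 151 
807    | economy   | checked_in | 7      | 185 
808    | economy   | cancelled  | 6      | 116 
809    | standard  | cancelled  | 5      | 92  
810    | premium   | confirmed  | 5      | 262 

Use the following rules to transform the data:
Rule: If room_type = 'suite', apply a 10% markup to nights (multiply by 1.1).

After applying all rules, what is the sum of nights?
53.2

Step 1: Records with room_type = 'suite' have total nights = 12
Step 2: Apply multiplier: 12 × 1.1 = 13.2
Step 3: Other records total: 40
Step 4: Final sum = 13.2 + 40 = 53.2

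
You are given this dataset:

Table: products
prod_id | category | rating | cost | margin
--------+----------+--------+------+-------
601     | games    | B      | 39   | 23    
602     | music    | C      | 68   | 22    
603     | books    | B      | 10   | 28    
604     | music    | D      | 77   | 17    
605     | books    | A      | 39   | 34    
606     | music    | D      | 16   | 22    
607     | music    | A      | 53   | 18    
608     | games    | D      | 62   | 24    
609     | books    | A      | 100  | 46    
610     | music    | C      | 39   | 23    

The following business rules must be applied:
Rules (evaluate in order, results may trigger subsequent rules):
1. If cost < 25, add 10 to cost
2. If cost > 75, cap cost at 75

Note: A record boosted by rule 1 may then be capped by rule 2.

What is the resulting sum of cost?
496

Step 1: Apply rule 1 to records with cost < 25
  - 2 records get bonus of 10
  - Of these, 0 records then exceed 75 and get capped
Step 2: Apply rule 2 to records with cost > 75
  - 2 records (original) are capped
Step 3: Calculate final sum = 496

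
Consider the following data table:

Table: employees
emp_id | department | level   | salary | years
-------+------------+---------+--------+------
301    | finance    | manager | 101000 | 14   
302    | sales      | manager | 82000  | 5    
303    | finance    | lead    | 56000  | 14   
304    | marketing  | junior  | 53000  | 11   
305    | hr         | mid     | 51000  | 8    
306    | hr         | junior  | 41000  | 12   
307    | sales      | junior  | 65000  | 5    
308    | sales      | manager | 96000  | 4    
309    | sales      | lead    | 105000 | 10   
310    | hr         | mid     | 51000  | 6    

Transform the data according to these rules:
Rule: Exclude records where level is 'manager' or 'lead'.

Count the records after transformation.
5

Step 1: Count records to exclude
  - 3 (manager) + 2 (lead) = 5 records
Step 2: Total records: 10
Step 3: Remaining = 10 - 5 = 5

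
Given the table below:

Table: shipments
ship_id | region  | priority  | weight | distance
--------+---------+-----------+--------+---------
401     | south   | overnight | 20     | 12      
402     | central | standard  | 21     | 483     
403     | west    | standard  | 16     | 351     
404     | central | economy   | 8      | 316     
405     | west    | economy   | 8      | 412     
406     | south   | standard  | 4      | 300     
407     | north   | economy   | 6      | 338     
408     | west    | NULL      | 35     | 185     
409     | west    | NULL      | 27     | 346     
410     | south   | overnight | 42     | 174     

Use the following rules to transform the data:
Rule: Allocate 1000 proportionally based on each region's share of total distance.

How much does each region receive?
central: 273.91, north: 115.87, south: 166.61, west: 443.61

Step 1: Calculate total distance = 2917
Step 2: Calculate each region's proportion:
  central: 799/2917 = 27.39% → 273.91
  north: 338/2917 = 11.59% → 115.87
  south: 486/2917 = 16.66% → 166.61
  west: 1294/2917 = 44.36% → 443.61
Step 3: Verify: sum of allocations ≈ 1000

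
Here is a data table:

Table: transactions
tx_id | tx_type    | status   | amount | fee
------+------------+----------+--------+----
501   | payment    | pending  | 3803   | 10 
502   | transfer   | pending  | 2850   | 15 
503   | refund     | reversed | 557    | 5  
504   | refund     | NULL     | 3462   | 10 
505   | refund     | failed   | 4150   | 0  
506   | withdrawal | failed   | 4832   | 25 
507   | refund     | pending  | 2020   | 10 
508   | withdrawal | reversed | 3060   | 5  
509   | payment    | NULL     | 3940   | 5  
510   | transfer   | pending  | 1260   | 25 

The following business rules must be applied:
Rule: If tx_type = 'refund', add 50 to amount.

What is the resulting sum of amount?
30134

Step 1: Count records where tx_type = 'refund': 4
Step 2: Total bonus added: 4 × 50 = 200
Step 3: Original sum of amount: 29934
Step 4: Final sum = 29934 + 200 = 30134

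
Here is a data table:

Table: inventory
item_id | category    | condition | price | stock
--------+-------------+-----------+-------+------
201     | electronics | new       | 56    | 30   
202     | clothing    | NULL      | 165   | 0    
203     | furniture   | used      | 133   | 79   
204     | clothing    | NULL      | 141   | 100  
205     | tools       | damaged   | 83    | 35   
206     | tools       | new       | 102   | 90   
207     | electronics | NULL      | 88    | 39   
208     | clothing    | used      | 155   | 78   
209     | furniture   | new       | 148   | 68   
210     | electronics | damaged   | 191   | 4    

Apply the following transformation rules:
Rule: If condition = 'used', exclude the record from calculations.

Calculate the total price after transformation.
974

Step 1: Identify records where condition = 'used'
Step 2: The excluded records sum to 288
Step 3: Original total price = 1262
Step 4: Remaining total = 1262 - 288 = 974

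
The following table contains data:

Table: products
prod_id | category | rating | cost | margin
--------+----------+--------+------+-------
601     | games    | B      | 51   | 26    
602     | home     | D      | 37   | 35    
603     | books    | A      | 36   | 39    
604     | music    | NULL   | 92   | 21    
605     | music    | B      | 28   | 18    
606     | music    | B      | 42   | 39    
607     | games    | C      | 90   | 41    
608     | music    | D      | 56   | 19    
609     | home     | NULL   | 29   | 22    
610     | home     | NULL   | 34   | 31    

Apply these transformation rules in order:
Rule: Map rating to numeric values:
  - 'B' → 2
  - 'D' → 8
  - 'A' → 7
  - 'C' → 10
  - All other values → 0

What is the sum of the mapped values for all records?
39

Step 1: Apply mapping to each record
Step 2: Count by status:
  'B': 3 records × 2 = 6
  'D': 2 records × 8 = 16
  'A': 1 records × 7 = 7
  'C': 1 records × 10 = 10
Step 3: Sum all mapped values = 39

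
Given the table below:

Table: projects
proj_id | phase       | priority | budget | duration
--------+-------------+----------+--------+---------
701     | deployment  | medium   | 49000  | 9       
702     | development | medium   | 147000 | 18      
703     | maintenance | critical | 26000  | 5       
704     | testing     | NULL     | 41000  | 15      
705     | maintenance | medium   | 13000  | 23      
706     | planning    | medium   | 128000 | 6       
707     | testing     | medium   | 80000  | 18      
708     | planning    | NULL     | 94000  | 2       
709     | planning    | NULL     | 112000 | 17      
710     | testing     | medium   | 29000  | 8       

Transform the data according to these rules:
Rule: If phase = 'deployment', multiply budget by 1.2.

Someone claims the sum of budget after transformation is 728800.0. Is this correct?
Yes, the result is correct.

Step 1: Calculate the correct sum after transformation
Step 2: Apply multiplier 1.2 to records where phase = 'deployment'
Step 3: Correct result = 728800.0
Step 4: Claimed result = 728800.0
Step 5: 728800.0 = 728800.0 ✓
Conclusion: The claimed result is correct.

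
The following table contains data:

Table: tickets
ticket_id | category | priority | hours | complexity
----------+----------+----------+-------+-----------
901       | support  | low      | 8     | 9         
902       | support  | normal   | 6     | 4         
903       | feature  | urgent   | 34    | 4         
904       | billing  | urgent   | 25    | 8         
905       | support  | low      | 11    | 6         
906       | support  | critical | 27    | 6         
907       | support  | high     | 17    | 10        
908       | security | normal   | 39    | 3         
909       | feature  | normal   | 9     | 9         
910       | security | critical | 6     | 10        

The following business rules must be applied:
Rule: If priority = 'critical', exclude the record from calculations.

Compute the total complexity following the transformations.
53

Step 1: Identify records where priority = 'critical'
Step 2: The excluded records sum to 16
Step 3: Original total complexity = 69
Step 4: Remaining total = 69 - 16 = 53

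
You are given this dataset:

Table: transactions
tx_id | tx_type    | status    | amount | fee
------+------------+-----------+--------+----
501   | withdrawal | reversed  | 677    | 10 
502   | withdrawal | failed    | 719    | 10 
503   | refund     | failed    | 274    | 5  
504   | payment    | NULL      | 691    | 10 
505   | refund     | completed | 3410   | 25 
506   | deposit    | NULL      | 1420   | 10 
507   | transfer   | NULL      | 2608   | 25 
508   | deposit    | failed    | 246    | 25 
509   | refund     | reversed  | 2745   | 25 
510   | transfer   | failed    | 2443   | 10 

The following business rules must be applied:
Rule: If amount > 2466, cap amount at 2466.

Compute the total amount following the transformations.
13868

Step 1: 3 records have amount > 2466
Step 2: These records originally summed to 8763
Step 3: After capping: 3 × 2466 = 7398
Step 4: Unaffected records sum: 6470
Step 5: Final sum = 7398 + 6470 = 13868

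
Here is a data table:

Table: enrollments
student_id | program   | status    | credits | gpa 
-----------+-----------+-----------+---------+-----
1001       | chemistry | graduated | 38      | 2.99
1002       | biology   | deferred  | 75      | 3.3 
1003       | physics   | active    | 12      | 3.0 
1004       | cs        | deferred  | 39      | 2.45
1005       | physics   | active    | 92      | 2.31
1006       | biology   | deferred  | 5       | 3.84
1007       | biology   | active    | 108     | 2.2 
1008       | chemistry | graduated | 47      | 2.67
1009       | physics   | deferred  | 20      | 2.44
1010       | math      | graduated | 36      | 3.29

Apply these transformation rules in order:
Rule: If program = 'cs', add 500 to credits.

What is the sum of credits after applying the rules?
972

Step 1: Count records where program = 'cs': 1
Step 2: Total bonus added: 1 × 500 = 500
Step 3: Original sum of credits: 472
Step 4: Final sum = 472 + 500 = 972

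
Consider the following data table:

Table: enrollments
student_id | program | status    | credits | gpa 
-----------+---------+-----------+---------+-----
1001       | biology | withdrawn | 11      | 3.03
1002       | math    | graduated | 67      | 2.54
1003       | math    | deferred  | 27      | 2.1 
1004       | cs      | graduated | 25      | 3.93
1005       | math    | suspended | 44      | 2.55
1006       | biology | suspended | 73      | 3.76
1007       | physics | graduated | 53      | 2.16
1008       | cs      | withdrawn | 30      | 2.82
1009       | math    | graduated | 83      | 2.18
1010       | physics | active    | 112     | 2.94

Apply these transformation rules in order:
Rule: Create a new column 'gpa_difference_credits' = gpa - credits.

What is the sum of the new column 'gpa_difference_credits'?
-496.99

Step 1: For each record, compute gpa - credits
Example calculations:
  3.03 - 11 = -7.97
  2.54 - 67 = -64.46
  2.1 - 27 = -24.9
  ...
Step 2: Sum all derived values
Step 3: Total = -496.99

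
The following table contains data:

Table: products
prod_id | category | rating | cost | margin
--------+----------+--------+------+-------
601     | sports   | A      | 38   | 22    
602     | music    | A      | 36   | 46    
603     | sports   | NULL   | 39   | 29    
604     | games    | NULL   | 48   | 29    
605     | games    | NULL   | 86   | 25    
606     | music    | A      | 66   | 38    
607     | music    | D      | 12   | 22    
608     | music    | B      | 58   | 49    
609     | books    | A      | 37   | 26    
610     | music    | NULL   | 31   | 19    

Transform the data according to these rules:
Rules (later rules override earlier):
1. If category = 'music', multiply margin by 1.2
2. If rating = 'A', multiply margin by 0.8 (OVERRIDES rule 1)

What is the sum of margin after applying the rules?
296.6

Step 1: Rule 2 takes priority for records with rating = 'A'
  - 4 records: 132 × 0.8 = 105.6
Step 2: Rule 1 applies to remaining records with category = 'music'
  - 3 records: 90 × 1.2 = 108.0
Step 3: Other records unchanged: 83
Step 4: Final sum = 105.6 + 108.0 + 83 = 296.6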